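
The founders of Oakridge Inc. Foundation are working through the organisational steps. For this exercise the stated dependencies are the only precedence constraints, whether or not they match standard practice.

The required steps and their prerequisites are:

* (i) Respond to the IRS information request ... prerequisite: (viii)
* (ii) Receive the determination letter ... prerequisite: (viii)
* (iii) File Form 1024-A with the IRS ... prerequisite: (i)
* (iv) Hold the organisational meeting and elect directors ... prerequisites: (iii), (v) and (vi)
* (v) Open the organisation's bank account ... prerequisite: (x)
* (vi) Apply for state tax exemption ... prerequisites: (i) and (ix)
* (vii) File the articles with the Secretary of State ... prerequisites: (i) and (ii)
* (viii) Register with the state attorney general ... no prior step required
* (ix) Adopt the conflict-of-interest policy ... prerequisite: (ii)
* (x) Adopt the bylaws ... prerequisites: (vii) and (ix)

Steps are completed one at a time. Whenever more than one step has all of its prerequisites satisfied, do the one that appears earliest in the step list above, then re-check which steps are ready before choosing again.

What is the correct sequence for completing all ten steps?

(viii) (i) (ii) (iii) (vii) (ix) (vi) (x) (v) (iv)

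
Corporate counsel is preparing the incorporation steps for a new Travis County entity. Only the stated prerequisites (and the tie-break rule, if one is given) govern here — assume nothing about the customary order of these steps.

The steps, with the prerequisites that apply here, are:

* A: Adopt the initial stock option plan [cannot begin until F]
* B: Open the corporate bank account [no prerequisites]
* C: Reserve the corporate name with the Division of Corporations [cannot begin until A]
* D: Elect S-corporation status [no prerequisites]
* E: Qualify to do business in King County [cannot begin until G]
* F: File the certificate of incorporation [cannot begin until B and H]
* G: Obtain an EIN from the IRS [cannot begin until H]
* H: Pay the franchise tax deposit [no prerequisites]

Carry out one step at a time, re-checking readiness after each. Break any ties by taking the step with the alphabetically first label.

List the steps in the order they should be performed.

B D H F A C G E

Nothing is required for B, D and H. B has the earlier label → B first.
Now D and H have their prerequisites met. D has the earlier label, so D next.
That leaves H as the only ready step → H.
Ready: F and G. F has the earlier label → F.
A now also ready, so the ready set is {A, G}; A has the earlier label → A.
C now also ready, so the ready set is {C, G}; C has the earlier label → C.
G needed H, now all done → G.
That leaves E as the only ready step → E.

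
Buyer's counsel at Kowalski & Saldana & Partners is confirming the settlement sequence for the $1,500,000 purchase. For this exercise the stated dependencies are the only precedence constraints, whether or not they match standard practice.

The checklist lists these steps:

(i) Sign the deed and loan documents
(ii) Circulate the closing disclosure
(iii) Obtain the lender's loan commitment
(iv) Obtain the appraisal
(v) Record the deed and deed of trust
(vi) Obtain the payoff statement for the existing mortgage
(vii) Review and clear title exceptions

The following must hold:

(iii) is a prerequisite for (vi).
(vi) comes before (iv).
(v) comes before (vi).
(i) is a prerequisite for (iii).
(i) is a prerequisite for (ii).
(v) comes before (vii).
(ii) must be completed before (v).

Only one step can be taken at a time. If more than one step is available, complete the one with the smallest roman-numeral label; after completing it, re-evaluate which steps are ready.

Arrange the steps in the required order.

(i) is the only step with nothing outstanding, so it goes first.
Now (ii) and (iii) have their prerequisites met. (ii) has the earlier label, so (ii) next.
Ready: (iii) and (v). (iii) has the earlier label → (iii).
(v) needed (ii), now all done → (v).
Ready: (vi) and (vii). (vi) has the earlier label → (vi).
(iv) now also ready, so the ready set is {(iv), (vii)}; (iv) has the earlier label → (iv).
Next only (vii) has its prerequisites met → (vii).

(i), (ii), (iii), (v), (vi), (iv), (vii)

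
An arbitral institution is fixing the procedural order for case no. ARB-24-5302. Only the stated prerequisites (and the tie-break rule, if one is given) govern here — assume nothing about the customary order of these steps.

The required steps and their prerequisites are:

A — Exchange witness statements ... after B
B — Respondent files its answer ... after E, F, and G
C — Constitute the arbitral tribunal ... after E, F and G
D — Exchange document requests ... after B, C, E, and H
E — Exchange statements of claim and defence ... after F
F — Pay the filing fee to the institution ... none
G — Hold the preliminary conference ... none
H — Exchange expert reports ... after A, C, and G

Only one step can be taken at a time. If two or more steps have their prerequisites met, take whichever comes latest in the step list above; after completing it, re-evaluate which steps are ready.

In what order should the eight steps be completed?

G F E C B A H D

G and F have no prerequisites; G is listed later, so G is first.
That leaves F as the only ready step → F.
E needed F, now all done → E.
C and B are both available; C is listed later → C.
Next only B has its prerequisites met → B.
A needed B, now all done → A.
That leaves H as the only ready step → H.
Next only D has its prerequisites met → D.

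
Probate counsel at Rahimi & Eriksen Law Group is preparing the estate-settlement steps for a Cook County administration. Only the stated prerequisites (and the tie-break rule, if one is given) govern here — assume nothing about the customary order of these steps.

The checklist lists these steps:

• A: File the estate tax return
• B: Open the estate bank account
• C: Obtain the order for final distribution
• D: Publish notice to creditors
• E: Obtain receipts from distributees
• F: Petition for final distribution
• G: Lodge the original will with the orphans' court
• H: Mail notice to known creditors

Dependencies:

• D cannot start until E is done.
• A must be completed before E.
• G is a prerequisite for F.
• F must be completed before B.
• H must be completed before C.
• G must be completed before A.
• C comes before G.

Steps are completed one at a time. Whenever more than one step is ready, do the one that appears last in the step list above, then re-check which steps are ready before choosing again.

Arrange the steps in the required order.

H C G F B A E D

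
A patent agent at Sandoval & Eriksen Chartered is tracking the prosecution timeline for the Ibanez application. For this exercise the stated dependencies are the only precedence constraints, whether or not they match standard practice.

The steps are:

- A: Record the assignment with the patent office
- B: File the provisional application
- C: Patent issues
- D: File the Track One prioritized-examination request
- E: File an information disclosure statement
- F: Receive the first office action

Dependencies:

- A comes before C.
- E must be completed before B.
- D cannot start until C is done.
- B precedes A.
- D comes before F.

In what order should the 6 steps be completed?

E has no prerequisites → E first.
B needed E, now all done → B.
A needed B, now all done → A.
Next only C has its prerequisites met → C.
D needed C, now all done → D.
Next only F has its prerequisites met → F.

E, B, A, C, D, F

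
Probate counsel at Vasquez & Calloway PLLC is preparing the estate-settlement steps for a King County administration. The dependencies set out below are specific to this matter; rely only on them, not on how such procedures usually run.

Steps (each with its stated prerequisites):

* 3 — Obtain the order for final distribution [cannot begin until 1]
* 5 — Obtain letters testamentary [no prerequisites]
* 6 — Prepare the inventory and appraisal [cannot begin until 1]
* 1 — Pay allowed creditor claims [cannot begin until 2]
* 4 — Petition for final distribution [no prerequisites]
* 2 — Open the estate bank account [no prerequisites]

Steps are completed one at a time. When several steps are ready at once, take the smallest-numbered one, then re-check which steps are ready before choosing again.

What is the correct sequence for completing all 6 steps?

2, 1, 3, 4, 5, 6

2, 4 and 5 have no prerequisites; 2 has the earlier label, so 2 is first.
1, 4 and 5 are all available; 1 has the earlier label → 1.
3 and 6 now also ready, so the ready set is {3, 4, 5, 6}; 3 has the earlier label → 3.
Now 4, 5 and 6 have their prerequisites met. 4 has the earlier label, so 4 next.
Now 5 and 6 have their prerequisites met. 5 has the earlier label, so 5 next.
6 needed 1, now all done → 6.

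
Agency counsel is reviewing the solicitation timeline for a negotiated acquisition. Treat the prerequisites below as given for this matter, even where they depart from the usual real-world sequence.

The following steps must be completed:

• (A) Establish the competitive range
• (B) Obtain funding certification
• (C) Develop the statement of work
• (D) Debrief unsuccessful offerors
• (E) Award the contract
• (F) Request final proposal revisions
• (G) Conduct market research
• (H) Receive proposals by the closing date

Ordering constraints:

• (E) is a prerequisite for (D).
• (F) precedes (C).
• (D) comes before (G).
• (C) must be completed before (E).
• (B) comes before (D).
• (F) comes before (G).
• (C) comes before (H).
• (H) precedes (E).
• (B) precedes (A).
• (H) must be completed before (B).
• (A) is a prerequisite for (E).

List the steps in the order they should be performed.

Only (F) has no prerequisites, so it is first.
That leaves (C) as the only ready step → (C).
(H) needed (C), now all done → (H).
(B) is the only step now ready → (B).
(A) needed (B), now all done → (A).
Next only (E) has its prerequisites met → (E).
(D) is the only step now ready → (D).
(G) needed (D) and (F), now all done → (G).

(F), (C), (H), (B), (A), (E), (D), (G)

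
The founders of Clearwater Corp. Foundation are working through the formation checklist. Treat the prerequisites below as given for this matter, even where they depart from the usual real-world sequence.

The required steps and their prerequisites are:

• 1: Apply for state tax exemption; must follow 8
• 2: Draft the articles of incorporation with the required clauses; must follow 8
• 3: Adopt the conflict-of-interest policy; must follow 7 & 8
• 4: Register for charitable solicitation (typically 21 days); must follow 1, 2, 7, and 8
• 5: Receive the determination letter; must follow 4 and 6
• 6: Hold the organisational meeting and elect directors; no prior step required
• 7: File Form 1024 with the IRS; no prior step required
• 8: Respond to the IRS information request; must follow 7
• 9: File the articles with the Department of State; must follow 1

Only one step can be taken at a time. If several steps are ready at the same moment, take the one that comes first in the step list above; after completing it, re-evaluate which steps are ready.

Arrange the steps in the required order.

6 → 7 → 8 → 1 → 2 → 3 → 4 → 5 → 9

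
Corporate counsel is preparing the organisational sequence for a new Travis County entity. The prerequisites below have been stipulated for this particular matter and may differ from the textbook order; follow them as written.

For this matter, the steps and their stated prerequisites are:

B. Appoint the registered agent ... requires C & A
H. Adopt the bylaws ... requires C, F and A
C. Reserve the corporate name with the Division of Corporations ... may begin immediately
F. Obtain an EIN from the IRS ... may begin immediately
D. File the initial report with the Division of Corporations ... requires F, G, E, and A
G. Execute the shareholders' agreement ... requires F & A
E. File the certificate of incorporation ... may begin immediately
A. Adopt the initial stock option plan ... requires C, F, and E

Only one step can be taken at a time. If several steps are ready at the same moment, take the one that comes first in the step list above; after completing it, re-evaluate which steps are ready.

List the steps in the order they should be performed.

Nothing is required for C, F and E. C is listed earlier → C first.
F and E are both available; F is listed earlier → F.
E is the only step now ready → E.
A needed C, F and E, now all done → A.
B, H and G are all available; B is listed earlier → B.
Now H and G have their prerequisites met. H is listed earlier, so H next.
Next only G has its prerequisites met → G.
D is the only step now ready → D.

C, F, E, A, B, H, G, D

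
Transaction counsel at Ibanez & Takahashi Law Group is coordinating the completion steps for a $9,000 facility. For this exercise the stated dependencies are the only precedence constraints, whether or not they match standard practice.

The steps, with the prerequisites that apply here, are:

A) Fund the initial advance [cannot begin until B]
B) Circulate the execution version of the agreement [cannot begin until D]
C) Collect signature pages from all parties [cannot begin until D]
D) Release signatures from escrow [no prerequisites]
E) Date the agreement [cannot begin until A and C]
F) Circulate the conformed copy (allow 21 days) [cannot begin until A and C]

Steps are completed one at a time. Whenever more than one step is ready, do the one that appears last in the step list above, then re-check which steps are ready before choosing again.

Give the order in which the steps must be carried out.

D → C → B → A → F → E

Only D has no prerequisites, so it is first.
Now C and B have their prerequisites met. C is listed later, so C next.
B needed D, now all done → B.
Next only A has its prerequisites met → A.
Now F and E have their prerequisites met. F is listed later, so F next.
E needed C and A, now all done → E.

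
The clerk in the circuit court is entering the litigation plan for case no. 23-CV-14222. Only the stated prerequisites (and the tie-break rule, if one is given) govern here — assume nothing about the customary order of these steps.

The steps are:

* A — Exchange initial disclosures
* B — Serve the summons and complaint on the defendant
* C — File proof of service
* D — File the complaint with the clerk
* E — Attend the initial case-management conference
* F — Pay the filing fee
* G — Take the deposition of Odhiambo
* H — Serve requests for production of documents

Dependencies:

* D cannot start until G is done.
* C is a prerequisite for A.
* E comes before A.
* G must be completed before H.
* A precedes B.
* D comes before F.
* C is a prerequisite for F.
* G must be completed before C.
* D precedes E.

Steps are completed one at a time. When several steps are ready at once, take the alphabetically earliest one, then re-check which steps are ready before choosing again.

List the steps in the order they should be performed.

Only G has no prerequisites, so it is first.
Now C, D and H have their prerequisites met. C has the earlier label, so C next.
Ready: D and H. D has the earlier label → D.
Ready: E, F and H. E has the earlier label → E.
A now also ready, so the ready set is {A, F, H}; A has the earlier label → A.
B now also ready, so the ready set is {B, F, H}; B has the earlier label → B.
Now F and H have their prerequisites met. F has the earlier label, so F next.
H is the only step now ready → H.

G, C, D, E, A, B, F, H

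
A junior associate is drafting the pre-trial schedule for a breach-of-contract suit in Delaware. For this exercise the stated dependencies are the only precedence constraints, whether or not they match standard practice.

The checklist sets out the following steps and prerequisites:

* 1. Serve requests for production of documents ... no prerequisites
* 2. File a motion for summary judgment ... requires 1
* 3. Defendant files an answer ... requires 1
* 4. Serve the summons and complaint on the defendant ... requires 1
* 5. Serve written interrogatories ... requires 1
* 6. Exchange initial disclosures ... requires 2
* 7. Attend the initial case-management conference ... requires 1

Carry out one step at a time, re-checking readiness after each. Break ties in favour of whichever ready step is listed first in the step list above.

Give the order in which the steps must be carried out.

1 → 2 → 3 → 4 → 5 → 6 → 7

1 has no prerequisites → 1 first.
Ready: 2, 3, 4, 5 and 7. 2 is listed earlier → 2.
Now 3, 4, 5, 6 and 7 have their prerequisites met. 3 is listed earlier, so 3 next.
Ready: 4, 5, 6 and 7. 4 is listed earlier → 4.
Ready: 5, 6 and 7. 5 is listed earlier → 5.
Now 6 and 7 have their prerequisites met. 6 is listed earlier, so 6 next.
7 is the only step now ready → 7.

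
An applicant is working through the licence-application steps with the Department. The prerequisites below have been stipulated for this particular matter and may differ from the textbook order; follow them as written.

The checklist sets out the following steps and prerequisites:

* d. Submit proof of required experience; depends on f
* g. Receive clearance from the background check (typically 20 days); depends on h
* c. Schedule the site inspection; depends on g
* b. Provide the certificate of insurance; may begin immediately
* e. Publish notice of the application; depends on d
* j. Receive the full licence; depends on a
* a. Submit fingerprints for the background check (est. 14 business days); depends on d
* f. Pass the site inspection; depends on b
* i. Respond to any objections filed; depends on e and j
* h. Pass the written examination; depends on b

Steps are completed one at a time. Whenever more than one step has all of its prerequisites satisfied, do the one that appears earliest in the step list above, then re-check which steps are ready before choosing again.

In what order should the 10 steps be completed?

b, f, d, e, a, j, i, h, g, c

Only b has no prerequisites, so it is first.
f and h are both available; f is listed earlier → f.
d now also ready, so the ready set is {d, h}; d is listed earlier → d.
e, a and h are all available; e is listed earlier → e.
a and h are both available; a is listed earlier → a.
Ready: j and h. j is listed earlier → j.
i now also ready, so the ready set is {i, h}; i is listed earlier → i.
h is the only step now ready → h.
g is the only step now ready → g.
c needed g, now all done → c.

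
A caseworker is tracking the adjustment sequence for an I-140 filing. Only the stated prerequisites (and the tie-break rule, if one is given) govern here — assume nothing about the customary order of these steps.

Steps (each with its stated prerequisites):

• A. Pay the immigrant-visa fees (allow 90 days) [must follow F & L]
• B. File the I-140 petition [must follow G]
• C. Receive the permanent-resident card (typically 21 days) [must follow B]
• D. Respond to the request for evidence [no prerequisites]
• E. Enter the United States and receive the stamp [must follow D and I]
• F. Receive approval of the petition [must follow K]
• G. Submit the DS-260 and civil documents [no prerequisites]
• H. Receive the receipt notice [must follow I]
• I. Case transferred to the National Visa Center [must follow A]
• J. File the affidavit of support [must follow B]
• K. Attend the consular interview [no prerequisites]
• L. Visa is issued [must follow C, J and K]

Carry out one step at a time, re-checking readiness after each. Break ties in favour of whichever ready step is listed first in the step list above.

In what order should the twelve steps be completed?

Nothing is required for D, G and K. D is listed earlier → D first.
Ready: G and K. G is listed earlier → G.
B now also ready, so the ready set is {B, K}; B is listed earlier → B.
Ready: C, J and K. C is listed earlier → C.
J and K are both available; J is listed earlier → J.
K is the only step now ready → K.
Ready: F and L. F is listed earlier → F.
L needed C, J and K, now all done → L.
A needed F and L, now all done → A.
I is the only step now ready → I.
Now E and H have their prerequisites met. E is listed earlier, so E next.
H is the only step now ready → H.

D G B C J K F L A I E H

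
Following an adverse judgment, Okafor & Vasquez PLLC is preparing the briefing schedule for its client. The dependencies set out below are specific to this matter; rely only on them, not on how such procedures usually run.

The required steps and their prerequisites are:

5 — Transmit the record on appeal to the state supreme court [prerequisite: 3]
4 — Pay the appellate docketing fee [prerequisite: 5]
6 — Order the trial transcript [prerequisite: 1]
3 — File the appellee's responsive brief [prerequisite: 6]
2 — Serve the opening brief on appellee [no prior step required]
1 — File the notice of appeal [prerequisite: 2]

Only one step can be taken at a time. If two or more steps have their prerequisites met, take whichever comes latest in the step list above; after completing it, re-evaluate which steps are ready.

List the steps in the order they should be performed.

2 has no prerequisites → 2 first.
1 is the only step now ready → 1.
6 needed 1, now all done → 6.
Next only 3 has its prerequisites met → 3.
That leaves 5 as the only ready step → 5.
4 is the only step now ready → 4.

2, 1, 6, 3, 5, 4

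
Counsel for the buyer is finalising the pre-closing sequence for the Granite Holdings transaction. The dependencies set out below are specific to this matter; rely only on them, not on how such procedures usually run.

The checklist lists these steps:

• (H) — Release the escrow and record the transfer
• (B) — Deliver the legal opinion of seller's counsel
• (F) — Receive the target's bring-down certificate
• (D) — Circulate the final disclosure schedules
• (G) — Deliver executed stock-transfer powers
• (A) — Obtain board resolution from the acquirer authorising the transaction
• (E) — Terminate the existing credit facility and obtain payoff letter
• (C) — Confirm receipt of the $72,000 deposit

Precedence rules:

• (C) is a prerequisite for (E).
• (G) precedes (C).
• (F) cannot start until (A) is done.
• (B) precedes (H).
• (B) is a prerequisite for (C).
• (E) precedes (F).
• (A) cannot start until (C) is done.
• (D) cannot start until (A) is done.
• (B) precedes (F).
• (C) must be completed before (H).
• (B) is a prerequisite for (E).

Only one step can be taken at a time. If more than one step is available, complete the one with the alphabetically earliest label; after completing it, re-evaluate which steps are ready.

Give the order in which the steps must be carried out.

(B) and (G) have no prerequisites; (B) has the earlier label, so (B) is first.
That leaves (G) as the only ready step → (G).
That leaves (C) as the only ready step → (C).
(A), (E) and (H) are all available; (A) has the earlier label → (A).
(D) now also ready, so the ready set is {(D), (E), (H)}; (D) has the earlier label → (D).
Now (E) and (H) have their prerequisites met. (E) has the earlier label, so (E) next.
(F) now also ready, so the ready set is {(F), (H)}; (F) has the earlier label → (F).
(H) needed (B) and (C), now all done → (H).

(B), (G), (C), (A), (D), (E), (F), (H)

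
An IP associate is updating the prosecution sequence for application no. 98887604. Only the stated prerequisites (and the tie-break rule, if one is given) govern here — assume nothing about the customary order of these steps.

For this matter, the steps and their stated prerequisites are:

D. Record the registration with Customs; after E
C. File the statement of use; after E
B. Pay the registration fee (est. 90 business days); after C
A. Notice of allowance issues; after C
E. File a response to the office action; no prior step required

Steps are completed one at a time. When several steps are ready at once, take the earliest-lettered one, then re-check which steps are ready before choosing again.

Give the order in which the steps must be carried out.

E → C → A → B → D

E is the only step with nothing outstanding, so it goes first.
C and D are both available; C has the earlier label → C.
A and B now also ready, so the ready set is {A, B, D}; A has the earlier label → A.
B and D are both available; B has the earlier label → B.
That leaves D as the only ready step → D.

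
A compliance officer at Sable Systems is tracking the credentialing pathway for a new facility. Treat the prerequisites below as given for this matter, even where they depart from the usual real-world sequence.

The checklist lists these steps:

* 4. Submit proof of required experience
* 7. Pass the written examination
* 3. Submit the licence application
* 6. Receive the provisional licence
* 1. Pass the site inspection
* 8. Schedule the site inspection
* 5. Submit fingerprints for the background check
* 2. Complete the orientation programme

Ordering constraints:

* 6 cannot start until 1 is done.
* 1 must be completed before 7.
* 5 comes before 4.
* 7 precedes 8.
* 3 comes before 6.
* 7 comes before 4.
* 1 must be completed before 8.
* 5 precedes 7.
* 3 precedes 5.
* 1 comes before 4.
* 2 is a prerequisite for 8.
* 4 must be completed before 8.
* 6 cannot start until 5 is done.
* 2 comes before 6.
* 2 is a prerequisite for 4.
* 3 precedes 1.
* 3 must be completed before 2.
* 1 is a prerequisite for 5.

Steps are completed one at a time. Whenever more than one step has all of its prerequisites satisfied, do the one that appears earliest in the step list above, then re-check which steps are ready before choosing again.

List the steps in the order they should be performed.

3 → 1 → 5 → 7 → 2 → 4 → 6 → 8

3 is the only step with nothing outstanding, so it goes first.
1 and 2 are both available; 1 is listed earlier → 1.
5 now also ready, so the ready set is {5, 2}; 5 is listed earlier → 5.
Ready: 7 and 2. 7 is listed earlier → 7.
That leaves 2 as the only ready step → 2.
Ready: 4 and 6. 4 is listed earlier → 4.
8 now also ready, so the ready set is {6, 8}; 6 is listed earlier → 6.
8 needed 4, 7, 1 and 2, now all done → 8.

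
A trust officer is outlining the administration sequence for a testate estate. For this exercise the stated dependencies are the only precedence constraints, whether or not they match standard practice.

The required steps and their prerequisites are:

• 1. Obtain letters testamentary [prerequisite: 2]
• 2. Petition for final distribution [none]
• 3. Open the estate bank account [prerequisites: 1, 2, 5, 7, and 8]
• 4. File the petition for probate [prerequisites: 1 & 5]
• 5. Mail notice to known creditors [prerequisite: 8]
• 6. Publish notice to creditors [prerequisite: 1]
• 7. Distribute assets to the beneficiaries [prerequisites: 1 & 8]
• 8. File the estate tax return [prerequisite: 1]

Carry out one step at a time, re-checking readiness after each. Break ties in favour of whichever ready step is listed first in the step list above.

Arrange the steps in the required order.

2 is the only step with nothing outstanding, so it goes first.
Next only 1 has its prerequisites met → 1.
6 and 8 are both available; 6 is listed earlier → 6.
8 needed 1, now all done → 8.
Now 5 and 7 have their prerequisites met. 5 is listed earlier, so 5 next.
Ready: 4 and 7. 4 is listed earlier → 4.
7 is the only step now ready → 7.
3 needed 1, 2, 5, 7 and 8, now all done → 3.

2, 1, 6, 8, 5, 4, 7, 3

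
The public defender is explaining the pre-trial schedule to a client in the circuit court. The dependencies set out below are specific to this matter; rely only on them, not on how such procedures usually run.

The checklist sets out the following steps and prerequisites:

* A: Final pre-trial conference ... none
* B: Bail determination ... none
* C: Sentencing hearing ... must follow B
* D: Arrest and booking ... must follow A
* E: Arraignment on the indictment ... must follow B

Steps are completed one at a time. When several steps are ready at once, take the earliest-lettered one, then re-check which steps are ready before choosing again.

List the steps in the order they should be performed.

A, B, C, D, E

A and B have no prerequisites; A has the earlier label, so A is first.
Now B and D have their prerequisites met. B has the earlier label, so B next.
C and E now also ready, so the ready set is {C, D, E}; C has the earlier label → C.
Ready: D and E. D has the earlier label → D.
E needed B, now all done → E.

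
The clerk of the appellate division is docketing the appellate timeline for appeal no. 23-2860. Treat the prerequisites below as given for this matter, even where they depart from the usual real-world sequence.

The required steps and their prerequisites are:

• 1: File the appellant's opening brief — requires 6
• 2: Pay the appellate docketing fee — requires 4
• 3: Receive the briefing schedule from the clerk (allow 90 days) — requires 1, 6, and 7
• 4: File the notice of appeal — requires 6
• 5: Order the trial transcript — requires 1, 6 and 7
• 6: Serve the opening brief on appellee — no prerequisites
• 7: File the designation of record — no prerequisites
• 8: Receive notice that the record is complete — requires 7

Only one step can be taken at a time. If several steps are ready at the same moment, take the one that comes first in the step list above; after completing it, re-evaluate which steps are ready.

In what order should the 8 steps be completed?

6, 1, 4, 2, 7, 3, 5, 8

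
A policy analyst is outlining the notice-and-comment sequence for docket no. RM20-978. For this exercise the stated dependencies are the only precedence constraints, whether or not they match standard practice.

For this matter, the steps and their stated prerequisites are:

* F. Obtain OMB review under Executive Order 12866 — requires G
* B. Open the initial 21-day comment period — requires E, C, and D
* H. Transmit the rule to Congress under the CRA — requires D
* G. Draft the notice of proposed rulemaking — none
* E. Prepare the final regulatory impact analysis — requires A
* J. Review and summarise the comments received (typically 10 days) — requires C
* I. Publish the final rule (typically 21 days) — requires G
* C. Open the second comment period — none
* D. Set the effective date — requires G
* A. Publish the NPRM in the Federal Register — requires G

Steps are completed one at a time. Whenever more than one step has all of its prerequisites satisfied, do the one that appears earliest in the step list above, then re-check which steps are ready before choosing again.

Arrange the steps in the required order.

Nothing is required for G and C. G is listed earlier → G first.
F, I, D and A now also ready, so the ready set is {F, I, C, D, A}; F is listed earlier → F.
Ready: I, C, D and A. I is listed earlier → I.
Ready: C, D and A. C is listed earlier → C.
J, D and A are all available; J is listed earlier → J.
D and A are both available; D is listed earlier → D.
H now also ready, so the ready set is {H, A}; H is listed earlier → H.
Next only A has its prerequisites met → A.
Next only E has its prerequisites met → E.
B needed E, C and D, now all done → B.

G → F → I → C → J → D → H → A → E → B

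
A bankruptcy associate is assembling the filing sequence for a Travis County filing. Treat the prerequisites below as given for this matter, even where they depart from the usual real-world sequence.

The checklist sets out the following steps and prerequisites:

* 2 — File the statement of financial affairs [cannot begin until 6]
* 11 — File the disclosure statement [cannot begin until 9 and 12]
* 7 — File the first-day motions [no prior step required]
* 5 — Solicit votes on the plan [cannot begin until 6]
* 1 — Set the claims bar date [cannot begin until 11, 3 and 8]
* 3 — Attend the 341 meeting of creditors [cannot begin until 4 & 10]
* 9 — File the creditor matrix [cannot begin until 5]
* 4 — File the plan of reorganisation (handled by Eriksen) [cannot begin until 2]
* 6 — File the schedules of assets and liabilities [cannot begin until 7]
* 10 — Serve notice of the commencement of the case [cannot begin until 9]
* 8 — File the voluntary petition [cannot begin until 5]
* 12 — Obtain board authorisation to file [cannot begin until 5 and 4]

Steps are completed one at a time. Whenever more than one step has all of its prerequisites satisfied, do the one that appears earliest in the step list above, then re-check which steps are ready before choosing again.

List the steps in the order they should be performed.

7 6 2 5 9 4 10 3 8 12 11 1

Only 7 has no prerequisites, so it is first.
6 needed 7, now all done → 6.
Ready: 2 and 5. 2 is listed earlier → 2.
5 and 4 are both available; 5 is listed earlier → 5.
9 and 8 now also ready, so the ready set is {9, 4, 8}; 9 is listed earlier → 9.
Now 4, 10 and 8 have their prerequisites met. 4 is listed earlier, so 4 next.
Ready: 10, 8 and 12. 10 is listed earlier → 10.
3 now also ready, so the ready set is {3, 8, 12}; 3 is listed earlier → 3.
8 and 12 are both available; 8 is listed earlier → 8.
That leaves 12 as the only ready step → 12.
Next only 11 has its prerequisites met → 11.
That leaves 1 as the only ready step → 1.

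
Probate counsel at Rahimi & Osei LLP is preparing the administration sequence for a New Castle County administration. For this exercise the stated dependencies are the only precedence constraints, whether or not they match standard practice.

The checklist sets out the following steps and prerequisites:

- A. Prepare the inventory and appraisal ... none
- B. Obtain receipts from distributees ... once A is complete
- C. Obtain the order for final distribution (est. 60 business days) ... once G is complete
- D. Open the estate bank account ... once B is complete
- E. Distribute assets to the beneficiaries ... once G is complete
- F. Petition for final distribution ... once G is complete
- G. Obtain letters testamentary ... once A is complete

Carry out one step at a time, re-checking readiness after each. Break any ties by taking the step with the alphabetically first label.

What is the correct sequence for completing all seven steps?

A has no prerequisites → A first.
Ready: B and G. B has the earlier label → B.
Ready: D and G. D has the earlier label → D.
Next only G has its prerequisites met → G.
Now C, E and F have their prerequisites met. C has the earlier label, so C next.
Ready: E and F. E has the earlier label → E.
F needed G, now all done → F.

A, B, D, G, C, E, F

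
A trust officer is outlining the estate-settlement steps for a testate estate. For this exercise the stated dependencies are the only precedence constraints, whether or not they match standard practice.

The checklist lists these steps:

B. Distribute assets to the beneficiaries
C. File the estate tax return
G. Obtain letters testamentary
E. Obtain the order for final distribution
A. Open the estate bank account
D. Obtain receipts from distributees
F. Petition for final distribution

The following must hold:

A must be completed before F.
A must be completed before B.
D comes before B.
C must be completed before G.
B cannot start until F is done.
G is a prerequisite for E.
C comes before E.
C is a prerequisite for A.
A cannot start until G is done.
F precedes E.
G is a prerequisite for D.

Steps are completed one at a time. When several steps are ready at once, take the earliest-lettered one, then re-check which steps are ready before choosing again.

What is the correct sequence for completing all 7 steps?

C has no prerequisites → C first.
Next only G has its prerequisites met → G.
Now A and D have their prerequisites met. A has the earlier label, so A next.
F now also ready, so the ready set is {D, F}; D has the earlier label → D.
F needed A, now all done → F.
Now B and E have their prerequisites met. B has the earlier label, so B next.
Next only E has its prerequisites met → E.

C G A D F B E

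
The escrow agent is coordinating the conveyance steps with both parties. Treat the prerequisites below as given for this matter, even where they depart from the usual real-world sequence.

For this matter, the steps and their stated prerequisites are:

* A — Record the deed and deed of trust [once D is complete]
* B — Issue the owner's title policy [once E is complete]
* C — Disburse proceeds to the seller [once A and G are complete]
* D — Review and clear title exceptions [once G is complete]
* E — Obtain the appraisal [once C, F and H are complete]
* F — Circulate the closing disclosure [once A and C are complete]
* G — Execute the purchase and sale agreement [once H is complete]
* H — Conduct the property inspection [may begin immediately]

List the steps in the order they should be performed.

H has no prerequisites → H first.
G needed H, now all done → G.
D needed G, now all done → D.
A needed D, now all done → A.
C needed A and G, now all done → C.
That leaves F as the only ready step → F.
E needed C, F and H, now all done → E.
B is the only step now ready → B.

H, G, D, A, C, F, E, B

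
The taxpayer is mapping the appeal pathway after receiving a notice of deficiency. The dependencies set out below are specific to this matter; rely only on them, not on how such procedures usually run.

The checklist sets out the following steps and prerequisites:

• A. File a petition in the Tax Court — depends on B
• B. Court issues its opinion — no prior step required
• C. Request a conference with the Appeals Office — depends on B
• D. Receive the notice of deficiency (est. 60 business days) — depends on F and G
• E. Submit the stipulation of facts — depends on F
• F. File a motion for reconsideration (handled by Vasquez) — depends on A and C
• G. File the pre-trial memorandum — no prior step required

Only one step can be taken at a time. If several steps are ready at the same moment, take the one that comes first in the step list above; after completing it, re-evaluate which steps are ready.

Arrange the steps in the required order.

Nothing is required for B and G. B is listed earlier → B first.
A and C now also ready, so the ready set is {A, C, G}; A is listed earlier → A.
C and G are both available; C is listed earlier → C.
F and G are both available; F is listed earlier → F.
Now E and G have their prerequisites met. E is listed earlier, so E next.
That leaves G as the only ready step → G.
D is the only step now ready → D.

B A C F E G D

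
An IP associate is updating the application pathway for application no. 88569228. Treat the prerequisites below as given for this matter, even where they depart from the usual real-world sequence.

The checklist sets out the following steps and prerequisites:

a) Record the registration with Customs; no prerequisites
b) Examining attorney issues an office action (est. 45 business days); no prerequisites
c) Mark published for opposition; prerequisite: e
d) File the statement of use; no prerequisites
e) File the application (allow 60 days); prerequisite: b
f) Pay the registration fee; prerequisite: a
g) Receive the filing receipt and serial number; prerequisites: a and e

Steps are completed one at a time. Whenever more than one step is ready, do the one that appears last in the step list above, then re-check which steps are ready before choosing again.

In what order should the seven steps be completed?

d, b, e, c, a, g, f

Nothing is required for d, b and a. d is listed later → d first.
Now b and a have their prerequisites met. b is listed later, so b next.
Now e and a have their prerequisites met. e is listed later, so e next.
Ready: c and a. c is listed later → c.
That leaves a as the only ready step → a.
Ready: g and f. g is listed later → g.
Next only f has its prerequisites met → f.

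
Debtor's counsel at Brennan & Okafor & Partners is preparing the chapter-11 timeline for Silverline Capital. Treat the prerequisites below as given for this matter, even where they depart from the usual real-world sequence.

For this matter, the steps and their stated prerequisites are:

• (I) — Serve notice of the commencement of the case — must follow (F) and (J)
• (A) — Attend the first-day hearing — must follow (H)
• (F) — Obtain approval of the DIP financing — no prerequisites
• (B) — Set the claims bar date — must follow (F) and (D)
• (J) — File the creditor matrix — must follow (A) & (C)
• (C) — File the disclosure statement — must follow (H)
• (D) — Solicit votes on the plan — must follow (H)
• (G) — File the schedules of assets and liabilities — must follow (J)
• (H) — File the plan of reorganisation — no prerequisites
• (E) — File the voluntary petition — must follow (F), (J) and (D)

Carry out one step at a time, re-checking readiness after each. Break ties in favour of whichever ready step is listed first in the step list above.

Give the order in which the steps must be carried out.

(F) and (H) have no prerequisites; (F) is listed earlier, so (F) is first.
That leaves (H) as the only ready step → (H).
Now (A), (C) and (D) have their prerequisites met. (A) is listed earlier, so (A) next.
Now (C) and (D) have their prerequisites met. (C) is listed earlier, so (C) next.
(J) now also ready, so the ready set is {(J), (D)}; (J) is listed earlier → (J).
(I) and (G) now also ready, so the ready set is {(I), (D), (G)}; (I) is listed earlier → (I).
Ready: (D) and (G). (D) is listed earlier → (D).
Ready: (B), (G) and (E). (B) is listed earlier → (B).
(G) and (E) are both available; (G) is listed earlier → (G).
Next only (E) has its prerequisites met → (E).

(F), (H), (A), (C), (J), (I), (D), (B), (G), (E)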